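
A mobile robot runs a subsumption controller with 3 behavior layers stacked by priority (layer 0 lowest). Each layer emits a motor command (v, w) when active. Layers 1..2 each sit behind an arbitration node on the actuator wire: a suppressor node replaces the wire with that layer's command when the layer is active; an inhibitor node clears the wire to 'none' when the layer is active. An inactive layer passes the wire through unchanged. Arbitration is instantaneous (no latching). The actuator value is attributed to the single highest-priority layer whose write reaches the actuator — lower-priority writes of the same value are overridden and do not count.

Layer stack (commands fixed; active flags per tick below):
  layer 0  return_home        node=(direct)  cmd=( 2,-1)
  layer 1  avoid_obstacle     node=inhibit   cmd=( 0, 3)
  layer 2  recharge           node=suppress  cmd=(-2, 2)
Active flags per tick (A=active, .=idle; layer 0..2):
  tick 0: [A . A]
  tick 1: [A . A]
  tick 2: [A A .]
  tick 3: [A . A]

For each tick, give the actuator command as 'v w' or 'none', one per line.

tick 0:
  layer 0 (return_home) active — direct: (2, -1)
  layer 1 (avoid_obstacle) idle — unchanged: (2, -1)
  layer 2 (recharge) active — suppresses: (-2, 2)
  → actuator (-2, 2)
tick 1:
  layer 0 (return_home) active — direct: (2, -1)
  layer 1 (avoid_obstacle) idle — unchanged: (2, -1)
  layer 2 (recharge) active — suppresses: (-2, 2)
  → actuator (-2, 2)
tick 2:
  layer 0 (return_home) active — direct: (2, -1)
  layer 1 (avoid_obstacle) active — inhibits: none
  layer 2 (recharge) idle — unchanged: none
  → actuator none
tick 3:
  layer 0 (return_home) active — direct: (2, -1)
  layer 1 (avoid_obstacle) idle — unchanged: (2, -1)
  layer 2 (recharge) active — suppresses: (-2, 2)
  → actuator (-2, 2)

-2 2
-2 2
none
-2 2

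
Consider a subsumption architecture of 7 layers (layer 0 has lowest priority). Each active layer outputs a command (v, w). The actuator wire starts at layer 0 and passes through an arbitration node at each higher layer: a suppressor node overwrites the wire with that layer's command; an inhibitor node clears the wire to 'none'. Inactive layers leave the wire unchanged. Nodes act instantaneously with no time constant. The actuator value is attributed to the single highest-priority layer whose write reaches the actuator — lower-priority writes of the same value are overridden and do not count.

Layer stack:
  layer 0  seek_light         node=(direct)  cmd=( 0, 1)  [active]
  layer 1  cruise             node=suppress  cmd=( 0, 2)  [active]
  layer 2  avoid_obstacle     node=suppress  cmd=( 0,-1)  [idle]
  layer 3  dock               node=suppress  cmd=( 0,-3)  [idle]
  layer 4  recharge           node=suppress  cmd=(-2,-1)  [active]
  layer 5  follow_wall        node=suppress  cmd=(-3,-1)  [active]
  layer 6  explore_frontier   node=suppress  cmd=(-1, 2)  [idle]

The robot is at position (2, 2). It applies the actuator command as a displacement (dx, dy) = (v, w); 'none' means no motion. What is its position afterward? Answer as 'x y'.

-1 1

[0] seek_light on; wire := (0, 1)
[1] cruise on (suppress); wire := (0, 2)
[2] avoid_obstacle off; pass (0, 2)
[3] dock off; pass (0, 2)
[4] recharge on (suppress); wire := (-2, -1)
[5] follow_wall on (suppress); wire := (-3, -1)
[6] explore_frontier off; pass (-3, -1)
output (-3, -1)
position: (2, 2) + (-3, -1) = (-1, 1)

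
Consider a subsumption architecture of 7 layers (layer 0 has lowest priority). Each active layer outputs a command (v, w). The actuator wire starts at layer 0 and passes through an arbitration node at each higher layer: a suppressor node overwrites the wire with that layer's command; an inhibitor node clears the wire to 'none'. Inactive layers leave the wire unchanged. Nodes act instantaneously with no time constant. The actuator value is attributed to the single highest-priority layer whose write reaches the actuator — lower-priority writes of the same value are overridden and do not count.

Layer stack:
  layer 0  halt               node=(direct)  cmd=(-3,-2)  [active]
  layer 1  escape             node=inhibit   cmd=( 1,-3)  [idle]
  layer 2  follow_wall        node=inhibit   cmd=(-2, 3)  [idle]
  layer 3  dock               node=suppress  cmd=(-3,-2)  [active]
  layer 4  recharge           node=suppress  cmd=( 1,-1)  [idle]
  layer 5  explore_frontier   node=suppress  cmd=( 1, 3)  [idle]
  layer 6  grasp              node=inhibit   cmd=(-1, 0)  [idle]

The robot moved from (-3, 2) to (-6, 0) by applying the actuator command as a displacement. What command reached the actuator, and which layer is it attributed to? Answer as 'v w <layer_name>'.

displacement = (-6, 0) − (-3, 2) = (-3, -2)
layer 0 (halt) active — direct: (-3, -2)
layer 1 (escape) idle — unchanged: (-3, -2)
layer 2 (follow_wall) idle — unchanged: (-3, -2)
layer 3 (dock) active — suppresses: (-3, -2)
layer 4 (recharge) idle — unchanged: (-3, -2)
layer 5 (explore_frontier) idle — unchanged: (-3, -2)
layer 6 (grasp) idle — unchanged: (-3, -2)
→ actuator (-3, -2) — from layer 3 (dock)

-3 -2 dock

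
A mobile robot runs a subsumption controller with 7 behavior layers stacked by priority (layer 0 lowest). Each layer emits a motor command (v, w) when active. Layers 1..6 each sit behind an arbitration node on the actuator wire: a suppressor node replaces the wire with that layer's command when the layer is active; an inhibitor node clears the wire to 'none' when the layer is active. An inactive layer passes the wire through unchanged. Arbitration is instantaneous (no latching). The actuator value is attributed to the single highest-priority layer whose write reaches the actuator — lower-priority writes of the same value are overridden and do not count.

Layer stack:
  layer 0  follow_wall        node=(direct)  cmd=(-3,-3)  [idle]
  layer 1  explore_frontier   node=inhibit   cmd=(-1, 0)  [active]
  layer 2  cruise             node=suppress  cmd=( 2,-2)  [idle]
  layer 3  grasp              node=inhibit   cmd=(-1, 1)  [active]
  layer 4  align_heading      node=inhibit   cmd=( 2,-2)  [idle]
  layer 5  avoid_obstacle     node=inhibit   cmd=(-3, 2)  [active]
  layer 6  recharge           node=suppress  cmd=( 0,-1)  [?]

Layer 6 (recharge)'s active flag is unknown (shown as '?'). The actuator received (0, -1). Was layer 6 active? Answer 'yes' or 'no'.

yes

If layer 6 is active=yes:
  actuator would be (0, -1)
If layer 6 is active=no:
  actuator would be none
Observed (0, -1), so layer 6 was active.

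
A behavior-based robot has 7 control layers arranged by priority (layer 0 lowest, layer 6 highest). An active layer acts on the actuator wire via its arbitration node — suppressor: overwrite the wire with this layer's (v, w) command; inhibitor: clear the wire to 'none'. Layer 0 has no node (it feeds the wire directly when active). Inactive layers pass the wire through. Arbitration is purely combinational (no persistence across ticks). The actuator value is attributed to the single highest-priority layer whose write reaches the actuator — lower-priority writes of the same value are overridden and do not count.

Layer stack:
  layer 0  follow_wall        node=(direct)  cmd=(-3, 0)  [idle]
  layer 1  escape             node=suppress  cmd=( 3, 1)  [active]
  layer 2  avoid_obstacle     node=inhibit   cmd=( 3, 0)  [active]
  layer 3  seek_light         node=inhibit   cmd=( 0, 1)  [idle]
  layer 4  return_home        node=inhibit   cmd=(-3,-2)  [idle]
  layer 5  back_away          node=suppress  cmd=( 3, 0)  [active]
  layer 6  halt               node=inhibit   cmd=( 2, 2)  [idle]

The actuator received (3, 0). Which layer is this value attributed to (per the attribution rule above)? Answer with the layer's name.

back_away

[0] follow_wall off; wire := none
[1] escape on (suppress); wire := (3, 1)
[2] avoid_obstacle on (inhibit); wire := none
[3] seek_light off; pass none
[4] return_home off; pass none
[5] back_away on (suppress); wire := (3, 0)
[6] halt off; pass (3, 0)
output (3, 0)
last writer: layer 5 = back_away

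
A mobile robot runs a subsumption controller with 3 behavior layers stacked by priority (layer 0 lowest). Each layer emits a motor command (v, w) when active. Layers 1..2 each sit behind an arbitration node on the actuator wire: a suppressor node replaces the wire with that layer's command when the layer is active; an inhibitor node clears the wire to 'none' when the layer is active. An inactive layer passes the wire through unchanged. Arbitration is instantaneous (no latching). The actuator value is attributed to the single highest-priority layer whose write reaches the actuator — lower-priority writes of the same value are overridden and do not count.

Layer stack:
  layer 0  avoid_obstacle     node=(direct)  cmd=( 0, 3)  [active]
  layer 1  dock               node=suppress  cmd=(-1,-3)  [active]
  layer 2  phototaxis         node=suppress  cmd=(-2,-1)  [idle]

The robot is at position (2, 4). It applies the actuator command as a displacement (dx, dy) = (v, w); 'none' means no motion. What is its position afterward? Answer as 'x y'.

L0 avoid_obstacle: active, feeds wire = (0, 3)
L1 dock: active, suppressor → wire = (-1, -3)
L2 phototaxis: idle → wire stays (-1, -3)
actuator = (-1, -3)
position: (2, 4) + (-1, -3) = (1, 1)

1 1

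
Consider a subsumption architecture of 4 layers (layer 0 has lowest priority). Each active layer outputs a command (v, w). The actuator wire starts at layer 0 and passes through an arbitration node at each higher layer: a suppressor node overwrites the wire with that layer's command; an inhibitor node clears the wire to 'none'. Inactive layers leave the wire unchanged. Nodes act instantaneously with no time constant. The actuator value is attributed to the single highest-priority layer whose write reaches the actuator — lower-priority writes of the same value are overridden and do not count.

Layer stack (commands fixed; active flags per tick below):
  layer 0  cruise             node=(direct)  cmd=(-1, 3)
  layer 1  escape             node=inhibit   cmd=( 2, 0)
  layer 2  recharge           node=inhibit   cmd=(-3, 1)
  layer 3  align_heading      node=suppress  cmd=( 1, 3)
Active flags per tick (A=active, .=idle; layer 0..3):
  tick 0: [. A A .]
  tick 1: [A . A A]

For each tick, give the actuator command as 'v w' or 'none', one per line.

none
1 3

tick 0:
  L0 cruise: idle → wire = none
  L1 escape: active, inhibitor → wire = none
  L2 recharge: active, inhibitor → wire = none
  L3 align_heading: idle → wire stays none
  actuator = none
tick 1:
  L0 cruise: active, feeds wire = (-1, 3)
  L1 escape: idle → wire stays (-1, 3)
  L2 recharge: active, inhibitor → wire = none
  L3 align_heading: active, suppressor → wire = (1, 3)
  actuator = (1, 3)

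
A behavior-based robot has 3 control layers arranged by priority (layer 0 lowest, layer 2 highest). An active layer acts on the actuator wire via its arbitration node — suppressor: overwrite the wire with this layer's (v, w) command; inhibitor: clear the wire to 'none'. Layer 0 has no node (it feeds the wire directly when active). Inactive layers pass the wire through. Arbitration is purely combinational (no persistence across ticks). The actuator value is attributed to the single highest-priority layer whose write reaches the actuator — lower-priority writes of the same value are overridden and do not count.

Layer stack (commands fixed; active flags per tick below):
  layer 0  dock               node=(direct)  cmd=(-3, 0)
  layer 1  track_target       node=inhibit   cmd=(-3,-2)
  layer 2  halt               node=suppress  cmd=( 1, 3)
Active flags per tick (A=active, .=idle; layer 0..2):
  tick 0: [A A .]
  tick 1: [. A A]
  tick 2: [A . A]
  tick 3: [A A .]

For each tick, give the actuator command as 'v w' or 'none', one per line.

tick 0:
  [0] dock on; wire := (-3, 0)
  [1] track_target on (inhibit); wire := none
  [2] halt off; pass none
  output none
tick 1:
  [0] dock off; wire := none
  [1] track_target on (inhibit); wire := none
  [2] halt on (suppress); wire := (1, 3)
  output (1, 3)
tick 2:
  [0] dock on; wire := (-3, 0)
  [1] track_target off; pass (-3, 0)
  [2] halt on (suppress); wire := (1, 3)
  output (1, 3)
tick 3:
  [0] dock on; wire := (-3, 0)
  [1] track_target on (inhibit); wire := none
  [2] halt off; pass none
  output none

none
1 3
1 3
none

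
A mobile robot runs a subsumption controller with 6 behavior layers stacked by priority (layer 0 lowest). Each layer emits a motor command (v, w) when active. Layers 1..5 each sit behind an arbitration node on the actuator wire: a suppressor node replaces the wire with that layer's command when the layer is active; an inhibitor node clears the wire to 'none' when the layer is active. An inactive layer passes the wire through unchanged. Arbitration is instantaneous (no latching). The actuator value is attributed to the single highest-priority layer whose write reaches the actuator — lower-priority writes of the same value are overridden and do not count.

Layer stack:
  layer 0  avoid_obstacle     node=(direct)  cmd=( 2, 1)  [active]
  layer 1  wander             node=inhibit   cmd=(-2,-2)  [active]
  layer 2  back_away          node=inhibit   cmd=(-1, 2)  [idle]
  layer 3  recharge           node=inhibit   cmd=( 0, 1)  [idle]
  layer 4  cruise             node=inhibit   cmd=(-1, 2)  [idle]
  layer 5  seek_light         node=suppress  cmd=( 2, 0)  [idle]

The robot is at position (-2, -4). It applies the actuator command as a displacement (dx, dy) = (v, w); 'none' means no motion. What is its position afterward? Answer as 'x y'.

-2 -4

L0 avoid_obstacle: active, feeds wire = (2, 1)
L1 wander: active, inhibitor → wire = none
L2 back_away: idle → wire stays none
L3 recharge: idle → wire stays none
L4 cruise: idle → wire stays none
L5 seek_light: idle → wire stays none
actuator = none
position: (-2, -4) + none = (-2, -4)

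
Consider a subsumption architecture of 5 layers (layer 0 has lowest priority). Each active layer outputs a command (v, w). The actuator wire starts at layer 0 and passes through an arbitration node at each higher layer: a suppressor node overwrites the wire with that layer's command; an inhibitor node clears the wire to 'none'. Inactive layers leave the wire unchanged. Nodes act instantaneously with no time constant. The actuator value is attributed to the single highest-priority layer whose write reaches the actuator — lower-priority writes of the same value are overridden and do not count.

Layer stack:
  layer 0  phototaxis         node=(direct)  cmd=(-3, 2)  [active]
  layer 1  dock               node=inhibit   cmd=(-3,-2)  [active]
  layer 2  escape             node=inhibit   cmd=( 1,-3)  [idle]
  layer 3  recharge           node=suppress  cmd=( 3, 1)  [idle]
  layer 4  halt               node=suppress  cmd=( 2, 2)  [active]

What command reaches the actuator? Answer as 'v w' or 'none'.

2 2

[0] phototaxis on; wire := (-3, 2)
[1] dock on (inhibit); wire := none
[2] escape off; pass none
[3] recharge off; pass none
[4] halt on (suppress); wire := (2, 2)
output (2, 2)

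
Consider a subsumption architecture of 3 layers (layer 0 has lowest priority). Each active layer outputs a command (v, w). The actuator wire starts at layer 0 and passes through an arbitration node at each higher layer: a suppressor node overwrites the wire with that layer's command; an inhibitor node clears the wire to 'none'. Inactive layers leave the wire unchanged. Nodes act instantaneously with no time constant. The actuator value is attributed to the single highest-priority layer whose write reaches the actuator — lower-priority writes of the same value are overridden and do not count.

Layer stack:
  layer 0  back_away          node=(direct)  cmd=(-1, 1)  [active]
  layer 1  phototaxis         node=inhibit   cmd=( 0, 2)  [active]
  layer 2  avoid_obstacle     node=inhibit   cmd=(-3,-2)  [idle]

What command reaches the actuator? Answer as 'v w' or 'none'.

none

layer 0 (back_away) active — direct: (-1, 1)
layer 1 (phototaxis) active — inhibits: none
layer 2 (avoid_obstacle) idle — unchanged: none
→ actuator none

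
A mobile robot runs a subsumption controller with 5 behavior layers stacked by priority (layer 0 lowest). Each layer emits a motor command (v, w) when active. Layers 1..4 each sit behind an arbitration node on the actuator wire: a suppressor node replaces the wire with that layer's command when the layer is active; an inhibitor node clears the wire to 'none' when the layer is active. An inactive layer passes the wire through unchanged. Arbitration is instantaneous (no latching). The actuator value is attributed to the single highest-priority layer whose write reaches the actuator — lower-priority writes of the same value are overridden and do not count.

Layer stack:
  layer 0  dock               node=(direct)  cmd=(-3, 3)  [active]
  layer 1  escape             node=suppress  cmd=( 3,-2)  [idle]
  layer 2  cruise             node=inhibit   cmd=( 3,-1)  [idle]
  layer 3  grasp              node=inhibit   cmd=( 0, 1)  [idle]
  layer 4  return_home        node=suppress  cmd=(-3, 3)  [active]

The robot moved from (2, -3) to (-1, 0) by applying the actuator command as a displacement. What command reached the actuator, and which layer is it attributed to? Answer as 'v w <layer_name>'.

-3 3 return_home

displacement = (-1, 0) − (2, -3) = (-3, 3)
L0 dock: active, feeds wire = (-3, 3)
L1 escape: idle → wire stays (-3, 3)
L2 cruise: idle → wire stays (-3, 3)
L3 grasp: idle → wire stays (-3, 3)
L4 return_home: active, suppressor → wire = (-3, 3)
actuator = (-3, 3) — from layer 4 (return_home)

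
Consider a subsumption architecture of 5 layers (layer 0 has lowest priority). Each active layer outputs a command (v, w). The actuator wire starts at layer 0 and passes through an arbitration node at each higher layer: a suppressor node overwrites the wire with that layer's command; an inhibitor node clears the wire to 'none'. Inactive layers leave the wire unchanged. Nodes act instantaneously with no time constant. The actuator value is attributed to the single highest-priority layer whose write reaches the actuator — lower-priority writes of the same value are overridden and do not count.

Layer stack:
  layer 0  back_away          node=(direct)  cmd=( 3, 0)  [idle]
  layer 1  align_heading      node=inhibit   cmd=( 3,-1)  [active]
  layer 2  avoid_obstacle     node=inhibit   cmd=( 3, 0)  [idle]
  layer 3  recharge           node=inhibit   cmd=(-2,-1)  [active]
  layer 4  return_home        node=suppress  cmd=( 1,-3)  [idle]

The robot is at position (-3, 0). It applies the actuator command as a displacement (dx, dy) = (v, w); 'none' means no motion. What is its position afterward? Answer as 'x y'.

layer 0 (back_away) idle — none
layer 1 (align_heading) active — inhibits: none
layer 2 (avoid_obstacle) idle — unchanged: none
layer 3 (recharge) active — inhibits: none
layer 4 (return_home) idle — unchanged: none
→ actuator none
position: (-3, 0) + none = (-3, 0)

-3 0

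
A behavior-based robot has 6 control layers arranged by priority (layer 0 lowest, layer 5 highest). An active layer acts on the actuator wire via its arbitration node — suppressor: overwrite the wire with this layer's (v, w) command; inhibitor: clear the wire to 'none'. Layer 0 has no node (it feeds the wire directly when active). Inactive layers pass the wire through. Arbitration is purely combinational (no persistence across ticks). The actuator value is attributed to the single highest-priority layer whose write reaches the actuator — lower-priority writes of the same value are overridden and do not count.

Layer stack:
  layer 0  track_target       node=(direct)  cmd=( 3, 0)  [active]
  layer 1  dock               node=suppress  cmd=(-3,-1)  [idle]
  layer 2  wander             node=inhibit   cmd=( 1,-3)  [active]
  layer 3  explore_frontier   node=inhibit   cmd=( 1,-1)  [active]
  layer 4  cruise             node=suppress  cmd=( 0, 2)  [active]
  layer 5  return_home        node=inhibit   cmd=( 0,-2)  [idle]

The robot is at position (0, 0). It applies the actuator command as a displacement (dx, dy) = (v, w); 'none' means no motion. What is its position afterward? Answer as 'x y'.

0 2

L0 track_target: active, feeds wire = (3, 0)
L1 dock: idle → wire stays (3, 0)
L2 wander: active, inhibitor → wire = none
L3 explore_frontier: active, inhibitor → wire = none
L4 cruise: active, suppressor → wire = (0, 2)
L5 return_home: idle → wire stays (0, 2)
actuator = (0, 2)
position: (0, 0) + (0, 2) = (0, 2)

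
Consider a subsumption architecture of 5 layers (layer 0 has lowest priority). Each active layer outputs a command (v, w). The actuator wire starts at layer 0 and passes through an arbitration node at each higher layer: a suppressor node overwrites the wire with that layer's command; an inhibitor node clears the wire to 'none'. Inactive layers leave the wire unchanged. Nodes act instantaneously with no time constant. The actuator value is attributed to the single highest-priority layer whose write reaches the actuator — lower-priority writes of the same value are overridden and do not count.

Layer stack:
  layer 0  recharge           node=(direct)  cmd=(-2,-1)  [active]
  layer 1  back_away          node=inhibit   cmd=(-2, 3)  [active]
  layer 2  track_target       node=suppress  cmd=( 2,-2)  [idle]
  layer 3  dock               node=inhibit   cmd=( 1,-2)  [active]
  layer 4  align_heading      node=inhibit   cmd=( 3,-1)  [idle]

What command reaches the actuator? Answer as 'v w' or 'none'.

L0 recharge: active, feeds wire = (-2, -1)
L1 back_away: active, inhibitor → wire = none
L2 track_target: idle → wire stays none
L3 dock: active, inhibitor → wire = none
L4 align_heading: idle → wire stays none
actuator = none

none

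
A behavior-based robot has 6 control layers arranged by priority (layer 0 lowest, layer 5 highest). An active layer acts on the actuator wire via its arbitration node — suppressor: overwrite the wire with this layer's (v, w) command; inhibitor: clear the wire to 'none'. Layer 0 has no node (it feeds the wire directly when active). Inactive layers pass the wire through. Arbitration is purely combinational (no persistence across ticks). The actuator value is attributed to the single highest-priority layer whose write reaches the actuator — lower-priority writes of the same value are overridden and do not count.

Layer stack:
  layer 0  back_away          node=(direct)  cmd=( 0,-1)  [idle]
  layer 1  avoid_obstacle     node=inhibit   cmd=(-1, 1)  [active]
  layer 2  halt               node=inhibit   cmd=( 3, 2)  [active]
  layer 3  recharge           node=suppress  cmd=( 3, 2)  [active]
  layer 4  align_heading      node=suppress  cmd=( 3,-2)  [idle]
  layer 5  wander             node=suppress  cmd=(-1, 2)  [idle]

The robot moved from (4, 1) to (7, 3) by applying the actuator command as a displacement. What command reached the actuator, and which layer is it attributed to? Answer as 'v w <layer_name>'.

displacement = (7, 3) − (4, 1) = (3, 2)
[0] back_away off; wire := none
[1] avoid_obstacle on (inhibit); wire := none
[2] halt on (inhibit); wire := none
[3] recharge on (suppress); wire := (3, 2)
[4] align_heading off; pass (3, 2)
[5] wander off; pass (3, 2)
output (3, 2) — from layer 3 (recharge)

3 2 recharge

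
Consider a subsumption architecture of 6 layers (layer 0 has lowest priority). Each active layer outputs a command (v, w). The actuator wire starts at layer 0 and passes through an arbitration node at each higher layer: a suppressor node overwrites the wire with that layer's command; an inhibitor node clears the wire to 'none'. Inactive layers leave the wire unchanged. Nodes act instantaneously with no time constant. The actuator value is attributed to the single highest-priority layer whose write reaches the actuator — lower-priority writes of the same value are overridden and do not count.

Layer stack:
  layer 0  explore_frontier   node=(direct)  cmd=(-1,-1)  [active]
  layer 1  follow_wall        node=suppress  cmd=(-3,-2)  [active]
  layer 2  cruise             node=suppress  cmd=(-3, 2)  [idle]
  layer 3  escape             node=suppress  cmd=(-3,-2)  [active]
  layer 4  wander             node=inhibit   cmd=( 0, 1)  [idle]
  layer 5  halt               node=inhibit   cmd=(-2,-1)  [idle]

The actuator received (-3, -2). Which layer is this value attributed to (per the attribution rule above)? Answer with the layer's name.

escape

[0] explore_frontier on; wire := (-1, -1)
[1] follow_wall on (suppress); wire := (-3, -2)
[2] cruise off; pass (-3, -2)
[3] escape on (suppress); wire := (-3, -2)
[4] wander off; pass (-3, -2)
[5] halt off; pass (-3, -2)
output (-3, -2)
last writer: layer 3 = escape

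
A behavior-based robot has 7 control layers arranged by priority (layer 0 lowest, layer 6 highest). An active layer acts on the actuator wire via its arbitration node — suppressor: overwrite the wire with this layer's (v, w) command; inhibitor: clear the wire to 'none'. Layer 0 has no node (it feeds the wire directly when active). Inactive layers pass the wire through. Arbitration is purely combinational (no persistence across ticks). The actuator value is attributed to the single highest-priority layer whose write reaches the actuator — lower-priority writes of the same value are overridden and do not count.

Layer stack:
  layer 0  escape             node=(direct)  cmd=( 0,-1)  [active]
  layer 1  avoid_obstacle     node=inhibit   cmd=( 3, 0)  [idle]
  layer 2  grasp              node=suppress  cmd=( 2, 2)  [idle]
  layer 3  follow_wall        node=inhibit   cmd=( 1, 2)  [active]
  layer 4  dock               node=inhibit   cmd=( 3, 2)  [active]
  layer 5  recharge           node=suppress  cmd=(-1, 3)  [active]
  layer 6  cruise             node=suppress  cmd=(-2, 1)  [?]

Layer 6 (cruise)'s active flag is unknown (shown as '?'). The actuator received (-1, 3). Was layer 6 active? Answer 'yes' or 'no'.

If layer 6 is active=yes:
  actuator would be (-2, 1)
If layer 6 is active=no:
  actuator would be (-1, 3)
Observed (-1, 3), so layer 6 was idle.

no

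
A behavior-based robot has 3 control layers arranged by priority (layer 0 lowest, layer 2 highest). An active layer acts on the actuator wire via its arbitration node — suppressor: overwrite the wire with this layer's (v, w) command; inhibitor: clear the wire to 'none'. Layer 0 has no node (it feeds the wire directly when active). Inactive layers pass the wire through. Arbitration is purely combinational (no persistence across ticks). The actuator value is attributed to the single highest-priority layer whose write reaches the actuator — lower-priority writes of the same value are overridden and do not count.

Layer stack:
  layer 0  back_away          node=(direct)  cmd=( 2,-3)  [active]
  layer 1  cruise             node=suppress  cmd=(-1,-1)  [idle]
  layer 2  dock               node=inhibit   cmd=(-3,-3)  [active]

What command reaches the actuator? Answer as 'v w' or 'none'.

[0] back_away on; wire := (2, -3)
[1] cruise off; pass (2, -3)
[2] dock on (inhibit); wire := none
output none

none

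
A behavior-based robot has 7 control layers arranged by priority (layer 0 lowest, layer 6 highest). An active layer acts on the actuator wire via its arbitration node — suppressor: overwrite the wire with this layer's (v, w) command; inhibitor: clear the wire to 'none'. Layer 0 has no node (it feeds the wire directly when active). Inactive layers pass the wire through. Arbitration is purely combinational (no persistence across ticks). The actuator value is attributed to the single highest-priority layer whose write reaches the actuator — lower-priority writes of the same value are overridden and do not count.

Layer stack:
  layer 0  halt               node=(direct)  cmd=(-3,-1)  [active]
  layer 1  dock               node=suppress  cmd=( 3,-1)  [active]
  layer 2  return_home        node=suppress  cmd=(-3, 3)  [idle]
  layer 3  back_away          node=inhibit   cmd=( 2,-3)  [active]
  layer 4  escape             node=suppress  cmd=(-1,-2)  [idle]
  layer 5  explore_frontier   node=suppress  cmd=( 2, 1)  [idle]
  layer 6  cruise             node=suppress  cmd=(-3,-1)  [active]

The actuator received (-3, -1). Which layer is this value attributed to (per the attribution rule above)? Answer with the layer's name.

cruise

layer 0 (halt) active — direct: (-3, -1)
layer 1 (dock) active — suppresses: (3, -1)
layer 2 (return_home) idle — unchanged: (3, -1)
layer 3 (back_away) active — inhibits: none
layer 4 (escape) idle — unchanged: none
layer 5 (explore_frontier) idle — unchanged: none
layer 6 (cruise) active — suppresses: (-3, -1)
→ actuator (-3, -1)
last writer: layer 6 = cruise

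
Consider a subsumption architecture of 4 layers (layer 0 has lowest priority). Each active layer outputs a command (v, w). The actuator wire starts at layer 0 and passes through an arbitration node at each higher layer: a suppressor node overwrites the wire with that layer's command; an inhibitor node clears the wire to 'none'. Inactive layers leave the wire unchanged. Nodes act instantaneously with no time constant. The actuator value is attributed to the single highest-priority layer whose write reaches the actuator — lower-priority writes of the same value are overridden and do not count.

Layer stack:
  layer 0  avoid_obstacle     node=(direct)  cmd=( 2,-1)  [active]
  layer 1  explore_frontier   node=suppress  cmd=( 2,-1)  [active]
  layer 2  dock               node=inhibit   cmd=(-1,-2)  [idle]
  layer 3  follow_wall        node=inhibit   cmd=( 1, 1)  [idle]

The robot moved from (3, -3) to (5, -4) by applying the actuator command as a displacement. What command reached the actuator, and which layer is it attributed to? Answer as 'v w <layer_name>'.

displacement = (5, -4) − (3, -3) = (2, -1)
[0] avoid_obstacle on; wire := (2, -1)
[1] explore_frontier on (suppress); wire := (2, -1)
[2] dock off; pass (2, -1)
[3] follow_wall off; pass (2, -1)
output (2, -1) — from layer 1 (explore_frontier)

2 -1 explore_frontier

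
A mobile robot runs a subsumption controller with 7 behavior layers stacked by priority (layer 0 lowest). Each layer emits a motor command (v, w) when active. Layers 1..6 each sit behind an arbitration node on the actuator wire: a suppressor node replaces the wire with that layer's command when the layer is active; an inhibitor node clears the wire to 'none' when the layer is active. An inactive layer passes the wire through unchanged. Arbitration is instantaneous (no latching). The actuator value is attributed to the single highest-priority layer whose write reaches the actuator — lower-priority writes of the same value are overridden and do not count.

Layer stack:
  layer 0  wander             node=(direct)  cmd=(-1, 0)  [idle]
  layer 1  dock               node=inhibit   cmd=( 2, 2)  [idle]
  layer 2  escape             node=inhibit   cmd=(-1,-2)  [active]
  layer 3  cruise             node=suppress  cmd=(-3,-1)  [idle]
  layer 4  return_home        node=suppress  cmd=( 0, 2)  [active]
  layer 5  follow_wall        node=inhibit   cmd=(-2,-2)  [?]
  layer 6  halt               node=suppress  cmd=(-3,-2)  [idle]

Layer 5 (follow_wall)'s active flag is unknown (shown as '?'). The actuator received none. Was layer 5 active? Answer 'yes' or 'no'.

yes

If layer 5 is active=yes:
  actuator would be none
If layer 5 is active=no:
  actuator would be (0, 2)
Observed none, so layer 5 was active.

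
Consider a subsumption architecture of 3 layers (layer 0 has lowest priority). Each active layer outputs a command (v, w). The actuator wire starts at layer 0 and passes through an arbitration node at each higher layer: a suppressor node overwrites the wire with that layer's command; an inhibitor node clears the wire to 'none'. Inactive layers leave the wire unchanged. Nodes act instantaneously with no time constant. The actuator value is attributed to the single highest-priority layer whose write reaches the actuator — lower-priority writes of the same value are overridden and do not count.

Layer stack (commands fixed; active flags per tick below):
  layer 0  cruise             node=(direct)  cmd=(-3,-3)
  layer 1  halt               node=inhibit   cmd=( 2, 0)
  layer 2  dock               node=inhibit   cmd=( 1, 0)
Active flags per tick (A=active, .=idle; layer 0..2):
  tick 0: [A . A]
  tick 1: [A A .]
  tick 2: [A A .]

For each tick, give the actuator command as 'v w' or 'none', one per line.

none
none
none

tick 0:
  [0] cruise on; wire := (-3, -3)
  [1] halt off; pass (-3, -3)
  [2] dock on (inhibit); wire := none
  output none
tick 1:
  [0] cruise on; wire := (-3, -3)
  [1] halt on (inhibit); wire := none
  [2] dock off; pass none
  output none
tick 2:
  [0] cruise on; wire := (-3, -3)
  [1] halt on (inhibit); wire := none
  [2] dock off; pass none
  output none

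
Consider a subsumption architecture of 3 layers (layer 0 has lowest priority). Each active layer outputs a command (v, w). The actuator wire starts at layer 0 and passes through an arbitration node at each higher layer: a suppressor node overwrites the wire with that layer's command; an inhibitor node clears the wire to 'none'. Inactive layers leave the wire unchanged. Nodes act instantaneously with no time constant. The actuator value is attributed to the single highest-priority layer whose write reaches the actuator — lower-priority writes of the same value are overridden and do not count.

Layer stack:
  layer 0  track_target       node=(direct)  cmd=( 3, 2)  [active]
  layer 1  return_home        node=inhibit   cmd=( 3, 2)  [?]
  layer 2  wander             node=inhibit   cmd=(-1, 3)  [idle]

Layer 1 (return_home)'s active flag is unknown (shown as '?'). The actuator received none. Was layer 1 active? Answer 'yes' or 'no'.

yes

If layer 1 is active=yes:
  actuator would be none
If layer 1 is active=no:
  actuator would be (3, 2)
Observed none, so layer 1 was active.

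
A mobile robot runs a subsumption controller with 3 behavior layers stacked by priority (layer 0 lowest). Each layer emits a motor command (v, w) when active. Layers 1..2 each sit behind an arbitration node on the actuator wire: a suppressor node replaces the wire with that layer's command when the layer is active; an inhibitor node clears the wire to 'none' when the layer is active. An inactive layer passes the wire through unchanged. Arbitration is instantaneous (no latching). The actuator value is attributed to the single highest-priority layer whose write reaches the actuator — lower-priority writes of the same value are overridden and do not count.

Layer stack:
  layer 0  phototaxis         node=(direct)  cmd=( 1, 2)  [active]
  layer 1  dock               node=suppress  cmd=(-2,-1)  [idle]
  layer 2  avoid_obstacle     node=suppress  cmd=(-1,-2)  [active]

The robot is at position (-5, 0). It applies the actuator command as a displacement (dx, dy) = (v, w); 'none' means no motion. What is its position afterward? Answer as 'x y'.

L0 phototaxis: active, feeds wire = (1, 2)
L1 dock: idle → wire stays (1, 2)
L2 avoid_obstacle: active, suppressor → wire = (-1, -2)
actuator = (-1, -2)
position: (-5, 0) + (-1, -2) = (-6, -2)

-6 -2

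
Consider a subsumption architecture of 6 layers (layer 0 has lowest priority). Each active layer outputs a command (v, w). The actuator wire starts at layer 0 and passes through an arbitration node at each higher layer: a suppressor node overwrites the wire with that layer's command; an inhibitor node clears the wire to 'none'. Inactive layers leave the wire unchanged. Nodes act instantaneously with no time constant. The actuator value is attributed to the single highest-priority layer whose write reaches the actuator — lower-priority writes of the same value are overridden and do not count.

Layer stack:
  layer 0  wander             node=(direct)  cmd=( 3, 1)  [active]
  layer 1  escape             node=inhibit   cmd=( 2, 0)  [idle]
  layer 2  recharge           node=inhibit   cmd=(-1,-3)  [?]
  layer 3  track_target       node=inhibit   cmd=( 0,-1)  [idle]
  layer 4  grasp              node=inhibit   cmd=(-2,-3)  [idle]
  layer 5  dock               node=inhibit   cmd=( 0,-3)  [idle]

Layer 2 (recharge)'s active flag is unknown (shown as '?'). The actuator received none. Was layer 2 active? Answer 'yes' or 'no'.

If layer 2 is active=yes:
  actuator would be none
If layer 2 is active=no:
  actuator would be (3, 1)
Observed none, so layer 2 was active.

yes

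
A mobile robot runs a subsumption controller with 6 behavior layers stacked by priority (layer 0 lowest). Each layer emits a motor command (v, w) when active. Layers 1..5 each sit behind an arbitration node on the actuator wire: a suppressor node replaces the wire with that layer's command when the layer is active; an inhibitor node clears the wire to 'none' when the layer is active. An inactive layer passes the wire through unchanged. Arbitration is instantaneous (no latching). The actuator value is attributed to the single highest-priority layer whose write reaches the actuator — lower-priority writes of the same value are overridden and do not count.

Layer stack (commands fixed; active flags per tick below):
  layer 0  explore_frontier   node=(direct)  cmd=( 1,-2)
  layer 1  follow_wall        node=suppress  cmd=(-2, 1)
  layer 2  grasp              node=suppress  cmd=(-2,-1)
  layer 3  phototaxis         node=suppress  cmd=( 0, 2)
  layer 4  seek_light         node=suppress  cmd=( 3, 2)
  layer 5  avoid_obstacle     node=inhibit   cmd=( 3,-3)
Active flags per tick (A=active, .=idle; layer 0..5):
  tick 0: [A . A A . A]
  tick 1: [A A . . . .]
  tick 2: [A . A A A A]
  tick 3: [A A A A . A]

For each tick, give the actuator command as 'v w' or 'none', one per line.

tick 0:
  [0] explore_frontier on; wire := (1, -2)
  [1] follow_wall off; pass (1, -2)
  [2] grasp on (suppress); wire := (-2, -1)
  [3] phototaxis on (suppress); wire := (0, 2)
  [4] seek_light off; pass (0, 2)
  [5] avoid_obstacle on (inhibit); wire := none
  output none
tick 1:
  [0] explore_frontier on; wire := (1, -2)
  [1] follow_wall on (suppress); wire := (-2, 1)
  [2] grasp off; pass (-2, 1)
  [3] phototaxis off; pass (-2, 1)
  [4] seek_light off; pass (-2, 1)
  [5] avoid_obstacle off; pass (-2, 1)
  output (-2, 1)
tick 2:
  [0] explore_frontier on; wire := (1, -2)
  [1] follow_wall off; pass (1, -2)
  [2] grasp on (suppress); wire := (-2, -1)
  [3] phototaxis on (suppress); wire := (0, 2)
  [4] seek_light on (suppress); wire := (3, 2)
  [5] avoid_obstacle on (inhibit); wire := none
  output none
tick 3:
  [0] explore_frontier on; wire := (1, -2)
  [1] follow_wall on (suppress); wire := (-2, 1)
  [2] grasp on (suppress); wire := (-2, -1)
  [3] phototaxis on (suppress); wire := (0, 2)
  [4] seek_light off; pass (0, 2)
  [5] avoid_obstacle on (inhibit); wire := none
  output none

none
-2 1
none
none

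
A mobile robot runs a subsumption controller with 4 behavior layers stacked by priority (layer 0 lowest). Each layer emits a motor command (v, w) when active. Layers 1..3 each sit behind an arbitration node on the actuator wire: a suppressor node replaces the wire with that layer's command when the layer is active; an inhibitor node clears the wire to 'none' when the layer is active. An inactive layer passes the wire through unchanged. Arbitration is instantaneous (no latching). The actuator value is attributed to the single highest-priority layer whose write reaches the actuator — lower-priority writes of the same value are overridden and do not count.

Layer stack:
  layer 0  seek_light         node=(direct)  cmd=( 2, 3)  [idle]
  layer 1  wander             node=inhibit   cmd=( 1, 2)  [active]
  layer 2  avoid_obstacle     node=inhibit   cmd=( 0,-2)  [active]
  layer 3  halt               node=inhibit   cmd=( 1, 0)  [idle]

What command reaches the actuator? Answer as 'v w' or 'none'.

none

[0] seek_light off; wire := none
[1] wander on (inhibit); wire := none
[2] avoid_obstacle on (inhibit); wire := none
[3] halt off; pass none
output none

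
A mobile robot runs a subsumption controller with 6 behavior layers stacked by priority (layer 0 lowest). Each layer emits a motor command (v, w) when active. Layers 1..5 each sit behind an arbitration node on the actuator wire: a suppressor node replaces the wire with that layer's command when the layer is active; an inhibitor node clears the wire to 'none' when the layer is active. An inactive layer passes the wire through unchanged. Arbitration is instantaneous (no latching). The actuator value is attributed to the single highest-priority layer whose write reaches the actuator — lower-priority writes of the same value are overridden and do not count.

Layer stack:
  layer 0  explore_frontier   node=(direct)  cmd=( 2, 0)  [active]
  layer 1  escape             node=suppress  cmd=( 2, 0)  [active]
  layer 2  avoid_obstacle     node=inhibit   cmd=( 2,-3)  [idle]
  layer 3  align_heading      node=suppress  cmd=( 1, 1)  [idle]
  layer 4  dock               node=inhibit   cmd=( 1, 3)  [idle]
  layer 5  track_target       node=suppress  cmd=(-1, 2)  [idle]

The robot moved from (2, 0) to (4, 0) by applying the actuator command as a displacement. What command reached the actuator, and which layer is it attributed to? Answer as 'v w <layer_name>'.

2 0 escape

displacement = (4, 0) − (2, 0) = (2, 0)
L0 explore_frontier: active, feeds wire = (2, 0)
L1 escape: active, suppressor → wire = (2, 0)
L2 avoid_obstacle: idle → wire stays (2, 0)
L3 align_heading: idle → wire stays (2, 0)
L4 dock: idle → wire stays (2, 0)
L5 track_target: idle → wire stays (2, 0)
actuator = (2, 0) — from layer 1 (escape)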